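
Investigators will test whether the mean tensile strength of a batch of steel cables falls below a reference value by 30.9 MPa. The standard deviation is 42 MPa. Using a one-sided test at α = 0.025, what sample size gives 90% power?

20

For a one-sample z-test, n = ((z_α + z_β)·σ/δ)².
z_α = 1.960 (one-sided α = 0.025); z_β = 1.282 (power 90% → β = 0.1).
n = (3.242 × 42 / 30.9)² = 19.42
Round up: n = 20.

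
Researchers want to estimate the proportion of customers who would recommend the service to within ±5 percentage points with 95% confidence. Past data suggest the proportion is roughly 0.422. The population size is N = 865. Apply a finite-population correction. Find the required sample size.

n = 262

For a proportion with margin E = 0.05 at 95% confidence, z = 1.960.
n = p̂(1−p̂)(z/E)² = 0.422 × 0.578 × (1.960/0.05)² = 374.81 — call this n₀.
Finite-population correction with N = 865: n = n₀ / (1 + (n₀−1)/N) = 374.81 / 1.432 = 261.74
Round up: n = 262.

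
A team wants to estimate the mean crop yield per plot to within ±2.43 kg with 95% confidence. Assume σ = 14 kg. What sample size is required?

For a mean, the margin of error is E = z·σ/√n, so n = (zσ/E)².
At 95% confidence, z = 1.960.
n = (1.960 × 14 / 2.43)² = 127.51
Round up: n = 128.

n = 128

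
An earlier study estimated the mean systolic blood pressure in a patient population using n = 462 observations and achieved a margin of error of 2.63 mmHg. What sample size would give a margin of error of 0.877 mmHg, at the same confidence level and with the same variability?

n = 4155

Margin of error scales as 1/√n, so n₂ = n₁·(E₁/E₂)².
n₂ = 462 × (2.63/0.877)² = 462 × 8.993 = 4154.77
Round up: n₂ = 4155.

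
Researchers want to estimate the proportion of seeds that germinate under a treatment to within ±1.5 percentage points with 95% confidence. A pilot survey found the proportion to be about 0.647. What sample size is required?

3900

For a proportion with margin E = 0.015 at 95% confidence, z = 1.960.
n = p̂(1−p̂)(z/E)² = 0.647 × 0.353 × (1.960/0.015)² = 3899.50
Round up: n = 3900.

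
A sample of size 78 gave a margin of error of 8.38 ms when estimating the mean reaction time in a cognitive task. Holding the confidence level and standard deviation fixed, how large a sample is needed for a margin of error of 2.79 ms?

Margin of error scales as 1/√n, so n₂ = n₁·(E₁/E₂)².
n₂ = 78 × (8.38/2.79)² = 78 × 9.022 = 703.72
Round up: n₂ = 704.

n = 704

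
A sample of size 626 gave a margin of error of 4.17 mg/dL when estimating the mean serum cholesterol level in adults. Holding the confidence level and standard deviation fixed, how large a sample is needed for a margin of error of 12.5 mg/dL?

Margin of error scales as 1/√n, so n₂ = n₁·(E₁/E₂)².
n₂ = 626 × (4.17/12.5)² = 626 × 0.1113 = 69.67
Round up: n₂ = 70.

70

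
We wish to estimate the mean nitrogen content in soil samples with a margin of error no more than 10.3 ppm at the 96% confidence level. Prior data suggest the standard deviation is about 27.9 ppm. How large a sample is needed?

n = 31

For a mean, the margin of error is E = z·σ/√n, so n = (zσ/E)².
At 96% confidence, z = 2.054.
n = (2.054 × 27.9 / 10.3)² = 30.96
Round up: n = 31.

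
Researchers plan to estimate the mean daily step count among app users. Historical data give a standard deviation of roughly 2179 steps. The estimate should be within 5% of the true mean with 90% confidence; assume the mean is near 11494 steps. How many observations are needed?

39

For a mean, the margin of error is E = z·σ/√n, so n = (zσ/E)².
At 90% confidence, z = 1.645.
E = 5% of 11494 = 574.7 steps.
n = (1.645 × 2179 / 574.7)² = 38.90
Round up: n = 39.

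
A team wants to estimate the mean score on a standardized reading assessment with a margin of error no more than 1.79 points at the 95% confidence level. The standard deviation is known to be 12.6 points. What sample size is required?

For a mean, the margin of error is E = z·σ/√n, so n = (zσ/E)².
At 95% confidence, z = 1.960.
n = (1.960 × 12.6 / 1.79)² = 190.35
Round up: n = 191.

191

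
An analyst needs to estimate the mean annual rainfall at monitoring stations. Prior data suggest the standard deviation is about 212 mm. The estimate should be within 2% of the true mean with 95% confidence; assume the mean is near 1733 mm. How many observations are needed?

For a mean, the margin of error is E = z·σ/√n, so n = (zσ/E)².
At 95% confidence, z = 1.960.
E = 2% of 1733 = 34.66 mm.
n = (1.960 × 212 / 34.66)² = 143.72
Round up: n = 144.

144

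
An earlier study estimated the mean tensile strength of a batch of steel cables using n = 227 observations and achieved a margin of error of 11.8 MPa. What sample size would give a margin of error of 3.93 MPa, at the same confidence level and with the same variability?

Margin of error scales as 1/√n, so n₂ = n₁·(E₁/E₂)².
n₂ = 227 × (11.8/3.93)² = 227 × 9.015 = 2046.41
Round up: n₂ = 2047.

n = 2047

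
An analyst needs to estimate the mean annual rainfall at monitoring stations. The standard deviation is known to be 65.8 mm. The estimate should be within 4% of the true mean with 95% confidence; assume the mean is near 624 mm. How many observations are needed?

n = 27

For a mean, the margin of error is E = z·σ/√n, so n = (zσ/E)².
At 95% confidence, z = 1.960.
E = 4% of 624 = 24.96 mm.
n = (1.960 × 65.8 / 24.96)² = 26.70
Round up: n = 27.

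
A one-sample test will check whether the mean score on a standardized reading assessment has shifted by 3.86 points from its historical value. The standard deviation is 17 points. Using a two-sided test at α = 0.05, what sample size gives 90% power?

For a one-sample z-test, n = ((z_{α/2} + z_β)·σ/δ)².
z_{α/2} = 1.960 (two-sided α = 0.05); z_β = 1.282 (power 90% → β = 0.1).
n = (3.242 × 17 / 3.86)² = 203.87
Round up: n = 204.

204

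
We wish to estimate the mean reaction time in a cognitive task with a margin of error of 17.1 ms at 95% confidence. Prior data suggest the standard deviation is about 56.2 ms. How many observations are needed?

For a mean, the margin of error is E = z·σ/√n, so n = (zσ/E)².
At 95% confidence, z = 1.960.
n = (1.960 × 56.2 / 17.1)² = 41.49
Round up: n = 42.

n = 42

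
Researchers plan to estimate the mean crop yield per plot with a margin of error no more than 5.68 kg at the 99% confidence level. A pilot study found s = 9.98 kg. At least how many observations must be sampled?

21

For a mean, the margin of error is E = z·σ/√n, so n = (zσ/E)².
At 99% confidence, z = 2.576.
n = (2.576 × 9.98 / 5.68)² = 20.49
Round up: n = 21.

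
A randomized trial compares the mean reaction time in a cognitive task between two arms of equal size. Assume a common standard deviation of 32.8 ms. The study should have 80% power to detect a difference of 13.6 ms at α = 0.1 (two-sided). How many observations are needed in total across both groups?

For two equal groups, n per group = 2·((z_{α/2} + z_β)·σ/δ)².
z_{α/2} = 1.645; z_β = 0.842 (power 80%).
n = 2 × (2.487 × 32.8 / 13.6)² = 2 × 35.98 = 71.96
Round up: n = 72 per group.
Total across both groups: 2 × 72 = 144.

144 total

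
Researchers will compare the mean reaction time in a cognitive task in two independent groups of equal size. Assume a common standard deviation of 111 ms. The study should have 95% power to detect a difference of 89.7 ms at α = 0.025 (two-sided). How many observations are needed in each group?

47 per group

For two equal groups, n per group = 2·((z_{α/2} + z_β)·σ/δ)².
z_{α/2} = 2.241; z_β = 1.645 (power 95%).
n = 2 × (3.886 × 111 / 89.7)² = 2 × 23.12 = 46.24
Round up: n = 47 per group.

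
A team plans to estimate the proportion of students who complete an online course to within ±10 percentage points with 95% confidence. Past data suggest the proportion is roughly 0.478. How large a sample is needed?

n = 96

For a proportion with margin E = 0.1 at 95% confidence, z = 1.960.
n = p̂(1−p̂)(z/E)² = 0.478 × 0.522 × (1.960/0.1)² = 95.85
Round up: n = 96.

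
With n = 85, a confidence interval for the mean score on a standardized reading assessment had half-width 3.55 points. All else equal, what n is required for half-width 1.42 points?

n = 532

Margin of error scales as 1/√n, so n₂ = n₁·(E₁/E₂)².
n₂ = 85 × (3.55/1.42)² = 85 × 6.25 = 531.25
Round up: n₂ = 532.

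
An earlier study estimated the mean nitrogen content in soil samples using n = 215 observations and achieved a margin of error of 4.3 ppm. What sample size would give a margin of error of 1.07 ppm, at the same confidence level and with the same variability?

3473

Margin of error scales as 1/√n, so n₂ = n₁·(E₁/E₂)².
n₂ = 215 × (4.3/1.07)² = 215 × 16.15 = 3472.25
Round up: n₂ = 3473.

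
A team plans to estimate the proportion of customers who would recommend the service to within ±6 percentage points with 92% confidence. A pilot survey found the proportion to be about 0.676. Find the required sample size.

For a proportion with margin E = 0.06 at 92% confidence, z = 1.751.
n = p̂(1−p̂)(z/E)² = 0.676 × 0.324 × (1.751/0.06)² = 186.54
Round up: n = 187.

n = 187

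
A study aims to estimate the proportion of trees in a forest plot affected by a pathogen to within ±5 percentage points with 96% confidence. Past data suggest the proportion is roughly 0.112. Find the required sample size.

n = 168

For a proportion with margin E = 0.05 at 96% confidence, z = 2.054.
n = p̂(1−p̂)(z/E)² = 0.112 × 0.888 × (2.054/0.05)² = 167.84
Round up: n = 168.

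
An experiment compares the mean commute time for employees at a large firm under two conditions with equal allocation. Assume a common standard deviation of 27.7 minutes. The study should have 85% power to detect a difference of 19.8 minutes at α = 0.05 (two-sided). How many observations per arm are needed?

36 per group

For two equal groups, n per group = 2·((z_{α/2} + z_β)·σ/δ)².
z_{α/2} = 1.960; z_β = 1.036 (power 85%).
n = 2 × (2.996 × 27.7 / 19.8)² = 2 × 17.57 = 35.14
Round up: n = 36 per group.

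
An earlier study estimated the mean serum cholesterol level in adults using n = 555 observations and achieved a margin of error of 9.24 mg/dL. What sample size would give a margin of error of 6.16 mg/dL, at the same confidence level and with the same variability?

1249

Margin of error scales as 1/√n, so n₂ = n₁·(E₁/E₂)².
n₂ = 555 × (9.24/6.16)² = 555 × 2.25 = 1248.75
Round up: n₂ = 1249.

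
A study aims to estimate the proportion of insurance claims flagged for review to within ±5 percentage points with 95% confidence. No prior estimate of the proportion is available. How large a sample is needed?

For a proportion with margin E = 0.05 at 95% confidence, z = 1.960.
With no prior estimate, use p = 0.5, which maximizes p(1−p) at 0.25.
n = 0.25 × (z/E)² = 0.25 × (1.960/0.05)² = 384.16
Round up: n = 385.

385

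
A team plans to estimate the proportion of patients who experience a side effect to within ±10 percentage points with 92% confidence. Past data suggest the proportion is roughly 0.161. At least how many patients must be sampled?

For a proportion with margin E = 0.1 at 92% confidence, z = 1.751.
n = p̂(1−p̂)(z/E)² = 0.161 × 0.839 × (1.751/0.1)² = 41.42
Round up: n = 42.

42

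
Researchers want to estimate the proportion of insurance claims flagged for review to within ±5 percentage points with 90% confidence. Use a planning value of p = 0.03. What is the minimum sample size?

n = 32

For a proportion with margin E = 0.05 at 90% confidence, z = 1.645.
n = p̂(1−p̂)(z/E)² = 0.03 × 0.97 × (1.645/0.05)² = 31.50
Round up: n = 32.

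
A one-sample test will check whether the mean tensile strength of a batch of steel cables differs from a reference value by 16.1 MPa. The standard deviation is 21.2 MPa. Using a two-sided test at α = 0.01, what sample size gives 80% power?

21

For a one-sample z-test, n = ((z_{α/2} + z_β)·σ/δ)².
z_{α/2} = 2.576 (two-sided α = 0.01); z_β = 0.842 (power 80% → β = 0.2).
n = (3.418 × 21.2 / 16.1)² = 20.26
Round up: n = 21.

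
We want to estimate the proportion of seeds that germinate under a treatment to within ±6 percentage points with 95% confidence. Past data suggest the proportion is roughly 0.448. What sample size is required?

n = 264

For a proportion with margin E = 0.06 at 95% confidence, z = 1.960.
n = p̂(1−p̂)(z/E)² = 0.448 × 0.552 × (1.960/0.06)² = 263.89
Round up: n = 264.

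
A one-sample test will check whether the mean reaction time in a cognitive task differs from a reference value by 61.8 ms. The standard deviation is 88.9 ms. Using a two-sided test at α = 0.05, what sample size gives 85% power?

19

For a one-sample z-test, n = ((z_{α/2} + z_β)·σ/δ)².
z_{α/2} = 1.960 (two-sided α = 0.05); z_β = 1.036 (power 85% → β = 0.15).
n = (2.996 × 88.9 / 61.8)² = 18.57
Round up: n = 19.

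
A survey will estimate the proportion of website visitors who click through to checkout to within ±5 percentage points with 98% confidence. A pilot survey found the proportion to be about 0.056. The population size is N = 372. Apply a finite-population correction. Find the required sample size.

For a proportion with margin E = 0.05 at 98% confidence, z = 2.326.
n = p̂(1−p̂)(z/E)² = 0.056 × 0.944 × (2.326/0.05)² = 114.40 — call this n₀.
Finite-population correction with N = 372: n = n₀ / (1 + (n₀−1)/N) = 114.40 / 1.305 = 87.66
Round up: n = 88.

88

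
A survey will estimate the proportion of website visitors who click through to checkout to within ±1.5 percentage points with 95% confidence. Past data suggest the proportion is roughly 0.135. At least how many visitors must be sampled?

1994

For a proportion with margin E = 0.015 at 95% confidence, z = 1.960.
n = p̂(1−p̂)(z/E)² = 0.135 × 0.865 × (1.960/0.015)² = 1993.79
Round up: n = 1994.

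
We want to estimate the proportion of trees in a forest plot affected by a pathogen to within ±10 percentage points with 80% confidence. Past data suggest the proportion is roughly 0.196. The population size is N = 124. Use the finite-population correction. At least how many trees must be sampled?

22

For a proportion with margin E = 0.1 at 80% confidence, z = 1.282.
n = p̂(1−p̂)(z/E)² = 0.196 × 0.804 × (1.282/0.1)² = 25.90 — call this n₀.
Finite-population correction with N = 124: n = n₀ / (1 + (n₀−1)/N) = 25.90 / 1.201 = 21.57
Round up: n = 22.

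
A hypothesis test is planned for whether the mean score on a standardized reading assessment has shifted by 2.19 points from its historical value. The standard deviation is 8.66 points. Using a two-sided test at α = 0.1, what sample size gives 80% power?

For a one-sample z-test, n = ((z_{α/2} + z_β)·σ/δ)².
z_{α/2} = 1.645 (two-sided α = 0.1); z_β = 0.842 (power 80% → β = 0.2).
n = (2.487 × 8.66 / 2.19)² = 96.72
Round up: n = 97.

97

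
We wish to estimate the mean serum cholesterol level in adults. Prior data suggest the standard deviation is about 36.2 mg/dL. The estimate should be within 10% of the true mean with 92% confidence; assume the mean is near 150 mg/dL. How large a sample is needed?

For a mean, the margin of error is E = z·σ/√n, so n = (zσ/E)².
At 92% confidence, z = 1.751.
E = 10% of 150 = 15 mg/dL.
n = (1.751 × 36.2 / 15)² = 17.86
Round up: n = 18.

18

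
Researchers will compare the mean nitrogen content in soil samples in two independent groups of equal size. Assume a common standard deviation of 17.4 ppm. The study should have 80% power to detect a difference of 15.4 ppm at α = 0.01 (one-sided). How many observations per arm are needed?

For two equal groups, n per group = 2·((z_α + z_β)·σ/δ)².
z_α = 2.326; z_β = 0.842 (power 80%).
n = 2 × (3.168 × 17.4 / 15.4)² = 2 × 12.81 = 25.62
Round up: n = 26 per group.

26 per group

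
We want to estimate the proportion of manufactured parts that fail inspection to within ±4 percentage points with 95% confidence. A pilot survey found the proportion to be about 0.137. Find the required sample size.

For a proportion with margin E = 0.04 at 95% confidence, z = 1.960.
n = p̂(1−p̂)(z/E)² = 0.137 × 0.863 × (1.960/0.04)² = 283.87
Round up: n = 284.

n = 284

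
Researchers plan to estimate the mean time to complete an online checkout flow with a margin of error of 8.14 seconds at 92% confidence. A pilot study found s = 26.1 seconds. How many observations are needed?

For a mean, the margin of error is E = z·σ/√n, so n = (zσ/E)².
At 92% confidence, z = 1.751.
n = (1.751 × 26.1 / 8.14)² = 31.52
Round up: n = 32.

32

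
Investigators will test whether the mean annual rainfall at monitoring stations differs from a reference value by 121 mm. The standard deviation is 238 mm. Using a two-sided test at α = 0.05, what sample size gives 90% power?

41

For a one-sample z-test, n = ((z_{α/2} + z_β)·σ/δ)².
z_{α/2} = 1.960 (two-sided α = 0.05); z_β = 1.282 (power 90% → β = 0.1).
n = (3.242 × 238 / 121)² = 40.66
Round up: n = 41.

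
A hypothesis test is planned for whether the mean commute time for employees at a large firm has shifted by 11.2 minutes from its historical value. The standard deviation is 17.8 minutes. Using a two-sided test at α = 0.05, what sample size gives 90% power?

For a one-sample z-test, n = ((z_{α/2} + z_β)·σ/δ)².
z_{α/2} = 1.960 (two-sided α = 0.05); z_β = 1.282 (power 90% → β = 0.1).
n = (3.242 × 17.8 / 11.2)² = 26.55
Round up: n = 27.

27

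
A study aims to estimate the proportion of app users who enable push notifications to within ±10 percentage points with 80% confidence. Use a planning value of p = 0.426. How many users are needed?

For a proportion with margin E = 0.1 at 80% confidence, z = 1.282.
n = p̂(1−p̂)(z/E)² = 0.426 × 0.574 × (1.282/0.1)² = 40.19
Round up: n = 41.

n = 41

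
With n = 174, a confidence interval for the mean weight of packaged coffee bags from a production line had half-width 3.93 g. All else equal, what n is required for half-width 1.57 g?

Margin of error scales as 1/√n, so n₂ = n₁·(E₁/E₂)².
n₂ = 174 × (3.93/1.57)² = 174 × 6.266 = 1090.28
Round up: n₂ = 1091.

n = 1091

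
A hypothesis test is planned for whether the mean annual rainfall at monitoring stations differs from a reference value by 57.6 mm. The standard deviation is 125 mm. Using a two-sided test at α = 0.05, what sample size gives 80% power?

For a one-sample z-test, n = ((z_{α/2} + z_β)·σ/δ)².
z_{α/2} = 1.960 (two-sided α = 0.05); z_β = 0.842 (power 80% → β = 0.2).
n = (2.802 × 125 / 57.6)² = 36.98
Round up: n = 37.

37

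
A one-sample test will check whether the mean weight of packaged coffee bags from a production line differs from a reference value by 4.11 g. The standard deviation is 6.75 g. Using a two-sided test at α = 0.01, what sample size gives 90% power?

For a one-sample z-test, n = ((z_{α/2} + z_β)·σ/δ)².
z_{α/2} = 2.576 (two-sided α = 0.01); z_β = 1.282 (power 90% → β = 0.1).
n = (3.858 × 6.75 / 4.11)² = 40.15
Round up: n = 41.

n = 41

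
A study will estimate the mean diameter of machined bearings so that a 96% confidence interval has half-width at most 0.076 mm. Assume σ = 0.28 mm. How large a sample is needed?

n = 58

For a mean, the margin of error is E = z·σ/√n, so n = (zσ/E)².
At 96% confidence, z = 2.054.
n = (2.054 × 0.28 / 0.076)² = 57.27
Round up: n = 58.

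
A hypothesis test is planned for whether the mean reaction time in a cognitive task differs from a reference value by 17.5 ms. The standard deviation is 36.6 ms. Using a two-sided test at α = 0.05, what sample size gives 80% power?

35

For a one-sample z-test, n = ((z_{α/2} + z_β)·σ/δ)².
z_{α/2} = 1.960 (two-sided α = 0.05); z_β = 0.842 (power 80% → β = 0.2).
n = (2.802 × 36.6 / 17.5)² = 34.34
Round up: n = 35.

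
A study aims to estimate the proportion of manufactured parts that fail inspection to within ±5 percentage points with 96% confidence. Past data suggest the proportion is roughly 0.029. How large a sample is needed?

For a proportion with margin E = 0.05 at 96% confidence, z = 2.054.
n = p̂(1−p̂)(z/E)² = 0.029 × 0.971 × (2.054/0.05)² = 47.52
Round up: n = 48.

n = 48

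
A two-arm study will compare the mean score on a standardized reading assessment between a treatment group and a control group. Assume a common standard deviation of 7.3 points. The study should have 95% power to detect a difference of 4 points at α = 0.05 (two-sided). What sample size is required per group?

For two equal groups, n per group = 2·((z_{α/2} + z_β)·σ/δ)².
z_{α/2} = 1.960; z_β = 1.645 (power 95%).
n = 2 × (3.605 × 7.3 / 4)² = 2 × 43.28 = 86.56
Round up: n = 87 per group.

87 per group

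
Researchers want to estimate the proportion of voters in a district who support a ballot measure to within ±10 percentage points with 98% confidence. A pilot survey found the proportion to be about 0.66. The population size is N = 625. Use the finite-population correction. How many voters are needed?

n = 102

For a proportion with margin E = 0.1 at 98% confidence, z = 2.326.
n = p̂(1−p̂)(z/E)² = 0.66 × 0.34 × (2.326/0.1)² = 121.41 — call this n₀.
Finite-population correction with N = 625: n = n₀ / (1 + (n₀−1)/N) = 121.41 / 1.193 = 101.77
Round up: n = 102.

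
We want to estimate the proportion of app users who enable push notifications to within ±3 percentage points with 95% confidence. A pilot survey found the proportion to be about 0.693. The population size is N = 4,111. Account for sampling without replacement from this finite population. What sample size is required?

For a proportion with margin E = 0.03 at 95% confidence, z = 1.960.
n = p̂(1−p̂)(z/E)² = 0.693 × 0.307 × (1.960/0.03)² = 908.12 — call this n₀.
Finite-population correction with N = 4,111: n = n₀ / (1 + (n₀−1)/N) = 908.12 / 1.221 = 743.75
Round up: n = 744.

744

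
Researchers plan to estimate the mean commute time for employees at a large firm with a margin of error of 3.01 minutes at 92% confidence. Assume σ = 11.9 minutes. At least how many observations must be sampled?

n = 48

For a mean, the margin of error is E = z·σ/√n, so n = (zσ/E)².
At 92% confidence, z = 1.751.
n = (1.751 × 11.9 / 3.01)² = 47.92
Round up: n = 48.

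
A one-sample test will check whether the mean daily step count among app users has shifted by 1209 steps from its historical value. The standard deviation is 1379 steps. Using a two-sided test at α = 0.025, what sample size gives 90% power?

n = 17

For a one-sample z-test, n = ((z_{α/2} + z_β)·σ/δ)².
z_{α/2} = 2.241 (two-sided α = 0.025); z_β = 1.282 (power 90% → β = 0.1).
n = (3.523 × 1379 / 1209)² = 16.15
Round up: n = 17.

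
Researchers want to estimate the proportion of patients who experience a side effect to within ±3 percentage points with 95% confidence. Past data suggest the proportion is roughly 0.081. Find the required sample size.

318

For a proportion with margin E = 0.03 at 95% confidence, z = 1.960.
n = p̂(1−p̂)(z/E)² = 0.081 × 0.919 × (1.960/0.03)² = 317.74
Round up: n = 318.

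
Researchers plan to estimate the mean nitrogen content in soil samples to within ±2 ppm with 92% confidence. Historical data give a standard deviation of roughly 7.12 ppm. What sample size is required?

39

For a mean, the margin of error is E = z·σ/√n, so n = (zσ/E)².
At 92% confidence, z = 1.751.
n = (1.751 × 7.12 / 2)² = 38.86
Round up: n = 39.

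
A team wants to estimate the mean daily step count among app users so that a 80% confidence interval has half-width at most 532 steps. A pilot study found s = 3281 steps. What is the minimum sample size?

n = 63

For a mean, the margin of error is E = z·σ/√n, so n = (zσ/E)².
At 80% confidence, z = 1.282.
n = (1.282 × 3281 / 532)² = 62.51
Round up: n = 63.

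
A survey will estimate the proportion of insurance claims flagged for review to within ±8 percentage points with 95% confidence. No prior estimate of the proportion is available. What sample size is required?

For a proportion with margin E = 0.08 at 95% confidence, z = 1.960.
With no prior estimate, use p = 0.5, which maximizes p(1−p) at 0.25.
n = 0.25 × (z/E)² = 0.25 × (1.960/0.08)² = 150.06
Round up: n = 151.

151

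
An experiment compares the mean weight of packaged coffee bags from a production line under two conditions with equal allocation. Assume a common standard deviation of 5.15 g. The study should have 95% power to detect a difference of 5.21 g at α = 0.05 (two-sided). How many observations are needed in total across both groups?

For two equal groups, n per group = 2·((z_{α/2} + z_β)·σ/δ)².
z_{α/2} = 1.960; z_β = 1.645 (power 95%).
n = 2 × (3.605 × 5.15 / 5.21)² = 2 × 12.70 = 25.40
Round up: n = 26 per group.
Total across both groups: 2 × 26 = 52.

52 total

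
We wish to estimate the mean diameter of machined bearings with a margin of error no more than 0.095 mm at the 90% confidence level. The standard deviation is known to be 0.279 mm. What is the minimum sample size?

n = 24

For a mean, the margin of error is E = z·σ/√n, so n = (zσ/E)².
At 90% confidence, z = 1.645.
n = (1.645 × 0.279 / 0.095)² = 23.34
Round up: n = 24.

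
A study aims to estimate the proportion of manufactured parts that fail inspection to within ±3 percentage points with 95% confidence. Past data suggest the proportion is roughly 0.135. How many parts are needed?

499

For a proportion with margin E = 0.03 at 95% confidence, z = 1.960.
n = p̂(1−p̂)(z/E)² = 0.135 × 0.865 × (1.960/0.03)² = 498.45
Round up: n = 499.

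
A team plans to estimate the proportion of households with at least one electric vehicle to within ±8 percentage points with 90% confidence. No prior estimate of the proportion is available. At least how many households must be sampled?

For a proportion with margin E = 0.08 at 90% confidence, z = 1.645.
With no prior estimate, use p = 0.5, which maximizes p(1−p) at 0.25.
n = 0.25 × (z/E)² = 0.25 × (1.645/0.08)² = 105.70
Round up: n = 106.

106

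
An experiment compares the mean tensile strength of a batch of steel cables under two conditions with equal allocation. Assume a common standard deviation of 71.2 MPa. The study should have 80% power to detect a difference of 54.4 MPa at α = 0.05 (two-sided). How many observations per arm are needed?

27 per group

For two equal groups, n per group = 2·((z_{α/2} + z_β)·σ/δ)².
z_{α/2} = 1.960; z_β = 0.842 (power 80%).
n = 2 × (2.802 × 71.2 / 54.4)² = 2 × 13.45 = 26.90
Round up: n = 27 per group.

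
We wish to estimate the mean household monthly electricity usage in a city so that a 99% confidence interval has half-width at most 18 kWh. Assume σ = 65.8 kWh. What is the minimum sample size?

n = 89

For a mean, the margin of error is E = z·σ/√n, so n = (zσ/E)².
At 99% confidence, z = 2.576.
n = (2.576 × 65.8 / 18)² = 88.67
Round up: n = 89.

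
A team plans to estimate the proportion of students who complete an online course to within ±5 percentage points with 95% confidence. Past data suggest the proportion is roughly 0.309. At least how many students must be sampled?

n = 329

For a proportion with margin E = 0.05 at 95% confidence, z = 1.960.
n = p̂(1−p̂)(z/E)² = 0.309 × 0.691 × (1.960/0.05)² = 328.10
Round up: n = 329.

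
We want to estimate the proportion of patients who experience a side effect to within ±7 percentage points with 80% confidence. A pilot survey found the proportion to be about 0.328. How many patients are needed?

For a proportion with margin E = 0.07 at 80% confidence, z = 1.282.
n = p̂(1−p̂)(z/E)² = 0.328 × 0.672 × (1.282/0.07)² = 73.93
Round up: n = 74.

74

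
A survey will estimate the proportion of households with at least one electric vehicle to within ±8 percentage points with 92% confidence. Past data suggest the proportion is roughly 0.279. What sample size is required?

For a proportion with margin E = 0.08 at 92% confidence, z = 1.751.
n = p̂(1−p̂)(z/E)² = 0.279 × 0.721 × (1.751/0.08)² = 96.37
Round up: n = 97.

97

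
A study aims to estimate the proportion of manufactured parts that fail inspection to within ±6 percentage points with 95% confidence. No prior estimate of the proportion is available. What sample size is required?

For a proportion with margin E = 0.06 at 95% confidence, z = 1.960.
With no prior estimate, use p = 0.5, which maximizes p(1−p) at 0.25.
n = 0.25 × (z/E)² = 0.25 × (1.960/0.06)² = 266.78
Round up: n = 267.

267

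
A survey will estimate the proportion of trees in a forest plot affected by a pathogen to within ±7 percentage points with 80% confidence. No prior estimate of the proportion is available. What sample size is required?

For a proportion with margin E = 0.07 at 80% confidence, z = 1.282.
With no prior estimate, use p = 0.5, which maximizes p(1−p) at 0.25.
n = 0.25 × (z/E)² = 0.25 × (1.282/0.07)² = 83.85
Round up: n = 84.

84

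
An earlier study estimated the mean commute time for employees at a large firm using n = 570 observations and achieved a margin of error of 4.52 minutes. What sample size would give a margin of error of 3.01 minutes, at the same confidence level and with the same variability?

Margin of error scales as 1/√n, so n₂ = n₁·(E₁/E₂)².
n₂ = 570 × (4.52/3.01)² = 570 × 2.255 = 1285.35
Round up: n₂ = 1286.

1286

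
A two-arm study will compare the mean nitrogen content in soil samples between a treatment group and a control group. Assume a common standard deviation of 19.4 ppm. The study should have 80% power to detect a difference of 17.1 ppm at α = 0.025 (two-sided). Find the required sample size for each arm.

25 per group

For two equal groups, n per group = 2·((z_{α/2} + z_β)·σ/δ)².
z_{α/2} = 2.241; z_β = 0.842 (power 80%).
n = 2 × (3.083 × 19.4 / 17.1)² = 2 × 12.23 = 24.46
Round up: n = 25 per group.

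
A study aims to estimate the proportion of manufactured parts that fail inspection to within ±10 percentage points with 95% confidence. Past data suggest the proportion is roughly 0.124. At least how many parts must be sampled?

42

For a proportion with margin E = 0.1 at 95% confidence, z = 1.960.
n = p̂(1−p̂)(z/E)² = 0.124 × 0.876 × (1.960/0.1)² = 41.73
Round up: n = 42.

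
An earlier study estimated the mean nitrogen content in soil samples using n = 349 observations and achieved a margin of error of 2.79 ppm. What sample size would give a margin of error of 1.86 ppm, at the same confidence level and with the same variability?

n = 786

Margin of error scales as 1/√n, so n₂ = n₁·(E₁/E₂)².
n₂ = 349 × (2.79/1.86)² = 349 × 2.25 = 785.25
Round up: n₂ = 786.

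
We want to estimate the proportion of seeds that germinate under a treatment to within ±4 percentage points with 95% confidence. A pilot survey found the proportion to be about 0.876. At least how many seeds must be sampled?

261

For a proportion with margin E = 0.04 at 95% confidence, z = 1.960.
n = p̂(1−p̂)(z/E)² = 0.876 × 0.124 × (1.960/0.04)² = 260.81
Round up: n = 261.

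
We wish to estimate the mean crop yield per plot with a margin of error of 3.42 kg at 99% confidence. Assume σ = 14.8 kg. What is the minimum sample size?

For a mean, the margin of error is E = z·σ/√n, so n = (zσ/E)².
At 99% confidence, z = 2.576.
n = (2.576 × 14.8 / 3.42)² = 124.27
Round up: n = 125.

n = 125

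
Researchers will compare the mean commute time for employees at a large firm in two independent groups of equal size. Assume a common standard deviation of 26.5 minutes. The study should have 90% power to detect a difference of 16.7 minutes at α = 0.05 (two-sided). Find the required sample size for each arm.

For two equal groups, n per group = 2·((z_{α/2} + z_β)·σ/δ)².
z_{α/2} = 1.960; z_β = 1.282 (power 90%).
n = 2 × (3.242 × 26.5 / 16.7)² = 2 × 26.47 = 52.94
Round up: n = 53 per group.

53 per group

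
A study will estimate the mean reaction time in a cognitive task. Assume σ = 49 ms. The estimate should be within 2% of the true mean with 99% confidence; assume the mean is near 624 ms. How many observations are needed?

For a mean, the margin of error is E = z·σ/√n, so n = (zσ/E)².
At 99% confidence, z = 2.576.
E = 2% of 624 = 12.48 ms.
n = (2.576 × 49 / 12.48)² = 102.30
Round up: n = 103.

103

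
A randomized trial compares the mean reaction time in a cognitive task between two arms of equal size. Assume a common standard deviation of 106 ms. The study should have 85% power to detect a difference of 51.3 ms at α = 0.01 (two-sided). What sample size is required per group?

For two equal groups, n per group = 2·((z_{α/2} + z_β)·σ/δ)².
z_{α/2} = 2.576; z_β = 1.036 (power 85%).
n = 2 × (3.612 × 106 / 51.3)² = 2 × 55.70 = 111.40
Round up: n = 112 per group.

112 per group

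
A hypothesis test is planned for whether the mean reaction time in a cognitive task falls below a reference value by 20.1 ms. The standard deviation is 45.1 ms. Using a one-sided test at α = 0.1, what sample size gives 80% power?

23

For a one-sample z-test, n = ((z_α + z_β)·σ/δ)².
z_α = 1.282 (one-sided α = 0.1); z_β = 0.842 (power 80% → β = 0.2).
n = (2.124 × 45.1 / 20.1)² = 22.71
Round up: n = 23.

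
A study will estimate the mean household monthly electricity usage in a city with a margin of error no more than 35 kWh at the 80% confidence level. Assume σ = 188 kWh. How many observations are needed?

For a mean, the margin of error is E = z·σ/√n, so n = (zσ/E)².
At 80% confidence, z = 1.282.
n = (1.282 × 188 / 35)² = 47.42
Round up: n = 48.

48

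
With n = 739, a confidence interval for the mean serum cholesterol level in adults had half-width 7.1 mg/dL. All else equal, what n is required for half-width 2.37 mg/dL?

n = 6633

Margin of error scales as 1/√n, so n₂ = n₁·(E₁/E₂)².
n₂ = 739 × (7.1/2.37)² = 739 × 8.975 = 6632.52
Round up: n₂ = 6633.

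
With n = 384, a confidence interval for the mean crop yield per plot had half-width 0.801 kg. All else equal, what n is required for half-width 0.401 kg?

1533

Margin of error scales as 1/√n, so n₂ = n₁·(E₁/E₂)².
n₂ = 384 × (0.801/0.401)² = 384 × 3.99 = 1532.16
Round up: n₂ = 1533.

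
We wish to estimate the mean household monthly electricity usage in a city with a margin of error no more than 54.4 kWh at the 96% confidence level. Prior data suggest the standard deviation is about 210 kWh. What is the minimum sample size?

n = 63

For a mean, the margin of error is E = z·σ/√n, so n = (zσ/E)².
At 96% confidence, z = 2.054.
n = (2.054 × 210 / 54.4)² = 62.87
Round up: n = 63.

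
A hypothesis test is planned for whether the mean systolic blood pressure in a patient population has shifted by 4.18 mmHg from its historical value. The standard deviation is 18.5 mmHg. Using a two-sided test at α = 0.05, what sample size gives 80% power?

For a one-sample z-test, n = ((z_{α/2} + z_β)·σ/δ)².
z_{α/2} = 1.960 (two-sided α = 0.05); z_β = 0.842 (power 80% → β = 0.2).
n = (2.802 × 18.5 / 4.18)² = 153.79
Round up: n = 154.

154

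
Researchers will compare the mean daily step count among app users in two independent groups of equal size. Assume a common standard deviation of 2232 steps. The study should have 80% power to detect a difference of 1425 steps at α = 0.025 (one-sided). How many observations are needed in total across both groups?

For two equal groups, n per group = 2·((z_α + z_β)·σ/δ)².
z_α = 1.960; z_β = 0.842 (power 80%).
n = 2 × (2.802 × 2232 / 1425)² = 2 × 19.26 = 38.52
Round up: n = 39 per group.
Total across both groups: 2 × 39 = 78.

78 total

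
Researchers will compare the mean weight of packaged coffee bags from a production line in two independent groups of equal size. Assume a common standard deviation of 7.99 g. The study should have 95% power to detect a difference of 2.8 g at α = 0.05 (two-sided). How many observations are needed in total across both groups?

For two equal groups, n per group = 2·((z_{α/2} + z_β)·σ/δ)².
z_{α/2} = 1.960; z_β = 1.645 (power 95%).
n = 2 × (3.605 × 7.99 / 2.8)² = 2 × 105.82 = 211.64
Round up: n = 212 per group.
Total across both groups: 2 × 212 = 424.

424 total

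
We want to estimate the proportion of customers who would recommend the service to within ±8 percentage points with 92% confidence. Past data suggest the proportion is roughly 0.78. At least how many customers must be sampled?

n = 83

For a proportion with margin E = 0.08 at 92% confidence, z = 1.751.
n = p̂(1−p̂)(z/E)² = 0.78 × 0.22 × (1.751/0.08)² = 82.21
Round up: n = 83.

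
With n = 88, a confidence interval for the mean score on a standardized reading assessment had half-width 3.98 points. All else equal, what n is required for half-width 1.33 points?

789

Margin of error scales as 1/√n, so n₂ = n₁·(E₁/E₂)².
n₂ = 88 × (3.98/1.33)² = 88 × 8.955 = 788.04
Round up: n₂ = 789.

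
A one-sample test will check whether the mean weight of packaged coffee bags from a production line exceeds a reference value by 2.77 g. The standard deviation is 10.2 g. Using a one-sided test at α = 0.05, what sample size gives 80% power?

84

For a one-sample z-test, n = ((z_α + z_β)·σ/δ)².
z_α = 1.645 (one-sided α = 0.05); z_β = 0.842 (power 80% → β = 0.2).
n = (2.487 × 10.2 / 2.77)² = 83.87
Round up: n = 84.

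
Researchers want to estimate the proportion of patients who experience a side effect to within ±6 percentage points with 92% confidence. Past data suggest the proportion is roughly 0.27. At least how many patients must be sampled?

168

For a proportion with margin E = 0.06 at 92% confidence, z = 1.751.
n = p̂(1−p̂)(z/E)² = 0.27 × 0.73 × (1.751/0.06)² = 167.86
Round up: n = 168.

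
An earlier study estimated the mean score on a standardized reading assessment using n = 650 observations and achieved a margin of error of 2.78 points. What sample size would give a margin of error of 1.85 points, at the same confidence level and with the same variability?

Margin of error scales as 1/√n, so n₂ = n₁·(E₁/E₂)².
n₂ = 650 × (2.78/1.85)² = 650 × 2.258 = 1467.70
Round up: n₂ = 1468.

1468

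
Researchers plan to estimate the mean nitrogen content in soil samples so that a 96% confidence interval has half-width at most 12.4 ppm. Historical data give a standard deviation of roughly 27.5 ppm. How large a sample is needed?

For a mean, the margin of error is E = z·σ/√n, so n = (zσ/E)².
At 96% confidence, z = 2.054.
n = (2.054 × 27.5 / 12.4)² = 20.75
Round up: n = 21.

21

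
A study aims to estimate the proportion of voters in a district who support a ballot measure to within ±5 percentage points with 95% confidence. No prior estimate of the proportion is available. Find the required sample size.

385

For a proportion with margin E = 0.05 at 95% confidence, z = 1.960.
With no prior estimate, use p = 0.5, which maximizes p(1−p) at 0.25.
n = 0.25 × (z/E)² = 0.25 × (1.960/0.05)² = 384.16
Round up: n = 385.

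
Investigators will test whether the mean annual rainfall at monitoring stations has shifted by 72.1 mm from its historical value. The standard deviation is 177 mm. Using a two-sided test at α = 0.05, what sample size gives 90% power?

n = 64

For a one-sample z-test, n = ((z_{α/2} + z_β)·σ/δ)².
z_{α/2} = 1.960 (two-sided α = 0.05); z_β = 1.282 (power 90% → β = 0.1).
n = (3.242 × 177 / 72.1)² = 63.34
Round up: n = 64.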